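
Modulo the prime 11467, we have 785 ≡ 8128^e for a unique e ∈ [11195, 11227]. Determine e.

11214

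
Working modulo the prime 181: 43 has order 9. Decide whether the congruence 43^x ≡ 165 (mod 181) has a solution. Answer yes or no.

no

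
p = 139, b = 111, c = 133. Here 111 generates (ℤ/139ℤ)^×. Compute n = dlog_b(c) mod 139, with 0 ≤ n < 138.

99

Baby-step giant-step with m = ceil(sqrt(138)) = 12.
Baby table (111^j mod 139 for j=0..11):
  0:1  1:111  2:89  3:10  4:137  5:56  6:100  7:119
  8:4  9:27  10:78  11:40
Giant step factor: 111^(-12) ≡ 52 (mod 139).
Scan 133·52^i mod 139 for i = 0, 1, …:
  i=0: 133   i=1: 105   i=2: 39   i=3: 82
  i=4: 94   i=5: 23   i=6: 84   i=7: 59
  i=8: 10
Match at i=8, j=3: n = 8·12 + 3 = 99.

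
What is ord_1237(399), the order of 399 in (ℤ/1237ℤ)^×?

618

The order of 399 must divide p − 1 = 1236 = 2^2 · 3 · 103.
Divisors: 1, 2, 3, 4, 6, 12, 103, 206, 309, 412, 618, 1236.
Check each in increasing order: 399^1 ≡ 399;  399^2 ≡ 865;  399^3 ≡ 12;  399^4 ≡ 1077;  399^6 ≡ 144;  399^12 ≡ 944;  399^103 ≡ 937;  399^206 ≡ 936;  399^309 ≡ 1236;  399^412 ≡ 300;  399^618 ≡ 1.
Smallest exponent giving 1 is 618.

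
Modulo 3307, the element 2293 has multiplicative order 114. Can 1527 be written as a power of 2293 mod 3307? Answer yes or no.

1527 ∈ ⟨2293⟩ iff 1527^114 ≡ 1 (mod 3307), since |⟨2293⟩| = 114.
1527^114 mod 3307 = 2837.
Since 2837 ≠ 1, 1527 does not lie in the subgroup.

no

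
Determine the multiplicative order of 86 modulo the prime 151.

The order of 86 must divide p − 1 = 150 = 2 · 3 · 5^2.
Divisors: 1, 2, 3, 5, 6, 10, 15, 25, 30, 50, 75, 150.
Check each in increasing order: 86^1 ≡ 86;  86^2 ≡ 148;  86^3 ≡ 44;  86^5 ≡ 19;  86^6 ≡ 124;  86^10 ≡ 59;  86^15 ≡ 64;  86^25 ≡ 1.
Smallest exponent giving 1 is 25.

25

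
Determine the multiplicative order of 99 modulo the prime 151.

The order of 99 must divide p − 1 = 150 = 2 · 3 · 5^2.
Divisors: 1, 2, 3, 5, 6, 10, 15, 25, 30, 50, 75, 150.
Check each in increasing order: 99^1 ≡ 99;  99^2 ≡ 137;  99^3 ≡ 124;  99^5 ≡ 76;  99^6 ≡ 125;  99^10 ≡ 38;  99^15 ≡ 19;  99^25 ≡ 118;  99^30 ≡ 59;  99^50 ≡ 32;  99^75 ≡ 1.
Smallest exponent giving 1 is 75.

75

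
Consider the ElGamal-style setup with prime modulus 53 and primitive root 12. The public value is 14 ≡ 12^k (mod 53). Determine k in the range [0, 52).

9

Successive powers of 12 modulo 53:
  12^0=1  12^1=12  12^2=38  12^3=32  12^4=13  12^5=50
  12^6=17  12^7=45  12^8=10  12^9=14
So 12^9 ≡ 14 (mod 53), giving k = 9.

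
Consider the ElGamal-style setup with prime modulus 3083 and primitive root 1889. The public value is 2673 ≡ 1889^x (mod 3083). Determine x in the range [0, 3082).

Baby-step giant-step with m = ceil(sqrt(3082)) = 56.
Baby table (1889^j mod 3083 for j=0..55):
  0:1  1:1889  2:1290  3:1240  4:2363  5:2606  6:2266  7:1270
  8:456  9:1227  10:2470  11:1251  12:1561  13:1381  14:491  15:2599
  16:1375  17:1489  18:1025  19:101  20:2726  21:804  22:1920  23:1272
  24:1151  25:724  26:1867  27:2894  28:607  29:2830  30:3031  31:428
  32:746  33:263  34:444  35:140  36:2405  37:1786  38:952  39:939
  40:1046  41:2774  42:2069  43:2180  44:2215  45:504  46:2492  47:2730
  48:2194  49:914  50:66  51:1354  52:1899  53:1682  54:1808  55:2431
Giant step factor: 1889^(-56) ≡ 2426 (mod 3083).
Scan 2673·2426^i mod 3083 for i = 0, 1, …:
  i=0: 2673   i=1: 1149   i=2: 442   i=3: 2491
  i=4: 486   i=5: 1330   i=6: 1762   i=7: 1574
  i=8: 1770   i=9: 2484     …   i=53: 579
  i=54: 1889
Match at i=54, j=1: x = 54·56 + 1 = 3025.

3025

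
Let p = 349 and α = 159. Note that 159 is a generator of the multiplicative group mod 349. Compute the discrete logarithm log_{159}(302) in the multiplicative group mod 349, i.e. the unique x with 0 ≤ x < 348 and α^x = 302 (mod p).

225

Baby-step giant-step with m = ceil(sqrt(348)) = 19.
Baby table (159^j mod 349 for j=0..18):
  0:1  1:159  2:153  3:246  4:26  5:295  6:139  7:114
  8:327  9:341  10:124  11:172  12:126  13:141  14:83  15:284
  16:135  17:176  18:64
Giant step factor: 159^(-19) ≡ 165 (mod 349).
Scan 302·165^i mod 349 for i = 0, 1, …:
  i=0: 302   i=1: 272   i=2: 208   i=3: 118
  i=4: 275   i=5: 5   i=6: 127   i=7: 15
  i=8: 32   i=9: 45   i=10: 96   i=11: 135
Match at i=11, j=16: x = 11·19 + 16 = 225.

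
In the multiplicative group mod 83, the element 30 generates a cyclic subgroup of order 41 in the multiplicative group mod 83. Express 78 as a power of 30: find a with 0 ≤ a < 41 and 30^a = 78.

Successive powers of 30 modulo 83:
  30^0=1  30^1=30  30^2=70  30^3=25  30^4=3  30^5=7
  30^6=44  30^7=75  30^8=9  30^9=21  30^10=49  30^11=59
  30^12=27  30^13=63  30^14=64  30^15=11  30^16=81  30^17=23
  30^18=26  30^19=33  30^20=77  30^21=69  30^22=78
So 30^22 ≡ 78 (mod 83), giving a = 22.

22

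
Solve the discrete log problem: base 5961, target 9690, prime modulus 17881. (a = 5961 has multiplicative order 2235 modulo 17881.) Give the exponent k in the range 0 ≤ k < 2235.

2083

Baby-step giant-step with m = ceil(sqrt(2235)) = 48.
Baby table (5961^j mod 17881 for j=0..47):
  0:1  1:5961  2:3974  3:14570  4:3753  5:2502  6:1668  7:1112
  8:12662  9:2481  10:1654  11:7063  12:10669  13:13073  14:2755  15:7797
  16:5198  17:15386  18:4297  19:8825  20:17804  21:5909  22:15860  23:4613
  24:14996  25:4037  26:14612  27:3781  28:8481  29:5654  30:15690  31:10460
  32:1013  33:12596  34:2437  35:7585  36:11017  37:13305  38:8870  39:17834
  40:5929  41:9913  42:12569  43:2419  44:7573  45:11009  46:1379  47:12840
Giant step factor: 5961^(-48) ≡ 14286 (mod 17881).
Scan 9690·14286^i mod 17881 for i = 0, 1, …:
  i=0: 9690   i=1: 14519   i=2: 16715   i=3: 7616
  i=4: 14172   i=5: 12510   i=6: 15146   i=7: 15656
  i=8: 6068   i=9: 360     …   i=42: 12656
  i=43: 8825
Match at i=43, j=19: k = 43·48 + 19 = 2083.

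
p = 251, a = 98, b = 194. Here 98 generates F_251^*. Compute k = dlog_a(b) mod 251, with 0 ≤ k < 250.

234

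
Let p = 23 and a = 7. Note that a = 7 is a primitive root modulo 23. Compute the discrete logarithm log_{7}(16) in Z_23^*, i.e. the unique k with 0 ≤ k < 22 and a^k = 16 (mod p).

12

Successive powers of 7 modulo 23:
  7^0=1  7^1=7  7^2=3  7^3=21  7^4=9  7^5=17
  7^6=4  7^7=5  7^8=12  7^9=15  7^10=13  7^11=22
  7^12=16
So 7^12 ≡ 16 (mod 23), giving k = 12.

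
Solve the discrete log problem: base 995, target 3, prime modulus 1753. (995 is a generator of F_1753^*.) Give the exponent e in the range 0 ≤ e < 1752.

Baby-step giant-step with m = ceil(sqrt(1752)) = 42.
Baby table (995^j mod 1753 for j=0..41):
  0:1  1:995  2:1333  3:1067  4:1100  5:628  6:792  7:943
  8:430  9:118  10:1712  11:1277  12:1443  13:78  14:478  15:547
  16:835  17:1656  18:1653  19:421  20:1681  21:233  22:439  23:308
  24:1438  25:362  26:825  27:471  28:594  29:269  30:1199  31:965
  32:1284  33:1396  34:644  35:935  36:1235  37:1725  38:188  39:1242
  40:1678  41:754
Giant step factor: 995^(-42) ≡ 422 (mod 1753).
Scan 3·422^i mod 1753 for i = 0, 1, …:
  i=0: 3   i=1: 1266   i=2: 1340   i=3: 1014
  i=4: 176   i=5: 646   i=6: 897   i=7: 1639
  i=8: 976   i=9: 1670     …   i=17: 461
  i=18: 1712
Match at i=18, j=10: e = 18·42 + 10 = 766.

766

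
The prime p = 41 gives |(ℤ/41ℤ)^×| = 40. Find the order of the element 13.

The order of 13 must divide p − 1 = 40 = 2^3 · 5.
Divisors: 1, 2, 4, 5, 8, 10, 20, 40.
Check each in increasing order: 13^1 ≡ 13;  13^2 ≡ 5;  13^4 ≡ 25;  13^5 ≡ 38;  13^8 ≡ 10;  13^10 ≡ 9;  13^20 ≡ 40;  13^40 ≡ 1.
Smallest exponent giving 1 is 40.

40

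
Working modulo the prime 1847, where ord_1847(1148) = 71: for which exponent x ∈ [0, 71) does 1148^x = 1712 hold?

Baby-step giant-step with m = ceil(sqrt(71)) = 9.
Baby table (1148^j mod 1847 for j=0..8):
  0:1  1:1148  2:993  3:365  4:1598  5:433  6:241  7:1465
  8:1050
Giant step factor: 1148^(-9) ≡ 711 (mod 1847).
Scan 1712·711^i mod 1847 for i = 0, 1, …:
  i=0: 1712   i=1: 59   i=2: 1315   i=3: 383
  i=4: 804   i=5: 921   i=6: 993
Match at i=6, j=2: x = 6·9 + 2 = 56.

56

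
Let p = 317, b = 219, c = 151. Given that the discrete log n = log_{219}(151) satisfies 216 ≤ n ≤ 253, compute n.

227

Compute 219^216 mod 317 = 292, then multiply by 219 repeatedly:
  219^216=292  219^217=231  219^218=186  219^219=158  219^220=49
  219^221=270  219^222=168  219^223=20  219^224=259  219^225=295
  219^226=254  219^227=151
Found 151 at exponent 227.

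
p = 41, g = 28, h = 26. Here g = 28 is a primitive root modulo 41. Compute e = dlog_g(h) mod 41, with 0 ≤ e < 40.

27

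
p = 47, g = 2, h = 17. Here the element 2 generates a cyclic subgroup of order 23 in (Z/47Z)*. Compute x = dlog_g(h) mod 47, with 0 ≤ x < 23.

6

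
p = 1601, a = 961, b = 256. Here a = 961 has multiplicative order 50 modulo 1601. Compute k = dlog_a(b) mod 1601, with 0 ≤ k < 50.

27

Successive powers of 961 modulo 1601:
  961^0=1  961^1=961  961^2=1345  961^3=538  961^4=1496  961^5=1559
  961^6=1264  961^7=1146  961^8=1419  961^9=1208  961^10=163  961^11=1346
  961^12=1499  961^13=1240  961^14=496  961^15=1159  961^16=1104  961^17=1082
  961^18=753  961^19=1582  961^20=953  961^21=61  961^22=985  961^23=394
  961^24=798  961^25=1600  961^26=640  961^27=256
So 961^27 ≡ 256 (mod 1601), giving k = 27.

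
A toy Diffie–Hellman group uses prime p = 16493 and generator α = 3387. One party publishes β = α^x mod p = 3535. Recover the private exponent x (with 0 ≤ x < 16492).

5137

Baby-step giant-step with m = ceil(sqrt(16492)) = 129.
Baby table (3387^j mod 16493 for j=0..128):
  0:1  1:3387  2:9134  3:12483  4:8362  5:3613  6:15918  7:15142
  8:9217  9:13223  10:7806  11:643  12:765  13:1654  14:10971  15:48
  16:14139  17:9614  18:5436  19:5544  20:8494  21:5386  22:1124  23:13598
  24:7970  25:11842  26:14371  27:3734  28:13420  29:15325  30:2304  31:2459
  32:16161  33:13533  34:2224  35:11880  36:11133  37:4473  38:9477  39:3221
  40:7654  41:13595  42:14302  43:933  44:9908  45:11634  46:2581  47:557
  48:6357  49:7794  50:9478  51:6608  52:295  53:9585  54:6171  55:4546
  56:9333  57:10283  58:11798  59:13780  60:14163  61:8437  62:10243  63:8262
  64:11266  65:9633  66:3817  67:14160  68:14769  69:15827  70:3799  71:2673
  72:15287  73:5542  74:1720  75:3611  76:9144  77:13367  78:744  79:12992
  80:580  81:1793  82:3467  83:16206  84:1018  85:929  86:12853  87:8084
  88:2128  89:95  90:8398  91:10094  92:14882  93:2726  94:13375  95:11347
  96:3599  97:1486  98:2717  99:15878  100:11606  101:6703  102:8693  103:3186
  104:4560  105:7272  106:6215  107:5137  108:15397  109:15266  110:387  111:7822
  112:5356  113:14965  114:3466  115:12819  116:8377  117:4939  118:4491  119:4471
  120:2703  121:1446  122:15674  123:13364  124:7076  125:2083  126:12610  127:9693
  128:9121
Giant step factor: 3387^(-129) ≡ 15931 (mod 16493).
Scan 3535·15931^i mod 16493 for i = 0, 1, …:
  i=0: 3535   i=1: 8983   i=2: 14905   i=3: 1834
  i=4: 8351   i=5: 7243   i=6: 3205   i=7: 13020
  i=8: 5652   i=9: 6725     …   i=38: 14457
  i=39: 6215
Match at i=39, j=106: x = 39·129 + 106 = 5137.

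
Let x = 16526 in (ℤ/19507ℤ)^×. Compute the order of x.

The order of 16526 must divide p − 1 = 19506 = 2 · 3 · 3251.
Divisors: 1, 2, 3, 6, 3251, 6502, 9753, 19506.
Check each in increasing order: 16526^1 ≡ 16526;  16526^2 ≡ 10676;  16526^3 ≡ 10268;  16526^6 ≡ 15996;  16526^3251 ≡ 1.
Smallest exponent giving 1 is 3251.

3251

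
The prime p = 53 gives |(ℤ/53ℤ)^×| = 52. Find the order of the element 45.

52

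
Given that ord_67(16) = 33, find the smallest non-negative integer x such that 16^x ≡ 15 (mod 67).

Successive powers of 16 modulo 67:
  16^0=1  16^1=16  16^2=55  16^3=9  16^4=10  16^5=26
  16^6=14  16^7=23  16^8=33  16^9=59  16^10=6  16^11=29
  16^12=62  16^13=54  16^14=60  16^15=22  16^16=17  16^17=4
  16^18=64  16^19=19  16^20=36  16^21=40  16^22=37  16^23=56
  16^24=25  16^25=65  16^26=35  16^27=24  16^28=49  16^29=47
  16^30=15
So 16^30 ≡ 15 (mod 67), giving x = 30.

30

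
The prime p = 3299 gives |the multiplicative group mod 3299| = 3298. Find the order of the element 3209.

1649

The order of 3209 must divide p − 1 = 3298 = 2 · 17 · 97.
Divisors: 1, 2, 17, 34, 97, 194, 1649, 3298.
Check each in increasing order: 3209^1 ≡ 3209;  3209^2 ≡ 1502;  3209^17 ≡ 3110;  3209^34 ≡ 2731;  3209^97 ≡ 2218;  3209^194 ≡ 715;  3209^1649 ≡ 1.
Smallest exponent giving 1 is 1649.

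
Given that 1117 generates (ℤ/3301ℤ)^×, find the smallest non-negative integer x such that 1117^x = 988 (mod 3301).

Baby-step giant-step with m = ceil(sqrt(3300)) = 58.
Baby table (1117^j mod 3301 for j=0..57):
  0:1  1:1117  2:3212  3:2918  4:1319  5:1077  6:1445  7:3177
  8:134  9:1133  10:1278  11:1494  12:1793  13:2375  14:2172  15:3190
  16:1451  17:3277  18:2901  19:2136  20:2590  21:1354  22:560  23:1631
  24:2976  25:85  26:2517  27:2338  28:455  29:3182  30:2418  31:688
  32:2664  33:1487  34:576  35:2998  36:1552  37:559  38:514  39:3065
  40:468  41:1198  42:1261  43:2311  44:5  45:2284  46:2856  47:1386
  48:3294  49:2084  50:623  51:2681  52:670  53:2364  54:3089  55:868
  56:2363  57:1972
Giant step factor: 1117^(-58) ≡ 1021 (mod 3301).
Scan 988·1021^i mod 3301 for i = 0, 1, …:
  i=0: 988   i=1: 1943   i=2: 3203   i=3: 2273
  i=4: 130   i=5: 690   i=6: 1377   i=7: 2992
  i=8: 1407   i=9: 612     …   i=37: 1163
  i=38: 2364
Match at i=38, j=53: x = 38·58 + 53 = 2257.

2257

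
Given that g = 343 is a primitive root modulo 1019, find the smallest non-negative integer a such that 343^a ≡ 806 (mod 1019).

66

Baby-step giant-step with m = ceil(sqrt(1018)) = 32.
Baby table (343^j mod 1019 for j=0..31):
  0:1  1:343  2:464  3:188  4:287  5:617  6:698  7:968
  8:849  9:792  10:602  11:648  12:122  13:67  14:563  15:518
  16:368  17:887  18:579  19:911  20:659  21:838  22:76  23:593
  24:618  25:22  26:413  27:18  28:60  29:200  30:327  31:71
Giant step factor: 343^(-32) ≡ 277 (mod 1019).
Scan 806·277^i mod 1019 for i = 0, 1, …:
  i=0: 806   i=1: 101   i=2: 464
Match at i=2, j=2: a = 2·32 + 2 = 66.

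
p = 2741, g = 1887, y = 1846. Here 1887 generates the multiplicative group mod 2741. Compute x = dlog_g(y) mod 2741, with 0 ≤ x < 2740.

520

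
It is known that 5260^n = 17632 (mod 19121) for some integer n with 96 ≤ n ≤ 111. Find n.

101

Compute 5260^96 mod 19121 = 5924, then multiply by 5260 repeatedly:
  5260^96=5924  5260^97=12131  5260^98=2283  5260^99=592  5260^100=16318
  5260^101=17632
Found 17632 at exponent 101.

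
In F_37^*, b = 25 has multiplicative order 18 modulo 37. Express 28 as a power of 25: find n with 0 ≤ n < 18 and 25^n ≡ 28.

Successive powers of 25 modulo 37:
  25^0=1  25^1=25  25^2=33  25^3=11  25^4=16  25^5=30
  25^6=10  25^7=28
So 25^7 ≡ 28 (mod 37), giving n = 7.

7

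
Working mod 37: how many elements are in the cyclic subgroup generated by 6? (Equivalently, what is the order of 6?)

4

The order of 6 must divide p − 1 = 36 = 2^2 · 3^2.
Divisors: 1, 2, 3, 4, 6, 9, 12, 18, 36.
Check each in increasing order: 6^1 ≡ 6;  6^2 ≡ 36;  6^3 ≡ 31;  6^4 ≡ 1.
Smallest exponent giving 1 is 4.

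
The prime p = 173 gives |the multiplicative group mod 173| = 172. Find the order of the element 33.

The order of 33 must divide p − 1 = 172 = 2^2 · 43.
Divisors: 1, 2, 4, 43, 86, 172.
Check each in increasing order: 33^1 ≡ 33;  33^2 ≡ 51;  33^4 ≡ 6;  33^43 ≡ 172;  33^86 ≡ 1.
Smallest exponent giving 1 is 86.

86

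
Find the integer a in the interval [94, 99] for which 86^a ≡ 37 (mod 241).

97

Compute 86^94 mod 241 = 174, then multiply by 86 repeatedly:
  86^94=174  86^95=22  86^96=205  86^97=37
Found 37 at exponent 97.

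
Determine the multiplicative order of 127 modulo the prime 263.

262

The order of 127 must divide p − 1 = 262 = 2 · 131.
Divisors: 1, 2, 131, 262.
Check each in increasing order: 127^1 ≡ 127;  127^2 ≡ 86;  127^131 ≡ 262;  127^262 ≡ 1.
Smallest exponent giving 1 is 262.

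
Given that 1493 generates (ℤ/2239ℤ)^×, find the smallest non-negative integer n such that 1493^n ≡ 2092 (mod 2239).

Baby-step giant-step with m = ceil(sqrt(2238)) = 48.
Baby table (1493^j mod 2239 for j=0..47):
  0:1  1:1493  2:1244  3:1161  4:387  5:129  6:43  7:1507
  8:1995  9:665  10:968  11:1069  12:1849  13:2109  14:703  15:1727
  16:1322  17:1187  18:1142  19:1127  20:1122  21:374  22:871  23:1783
  24:2087  25:1442  26:1227  27:409  28:1629  29:543  30:181  31:1553
  32:1264  33:1914  34:638  35:959  36:1066  37:1848  38:616  39:1698
  40:566  41:935  42:1058  43:1099  44:1859  45:1366  46:1948  47:2142
Giant step factor: 1493^(-48) ≡ 1408 (mod 2239).
Scan 2092·1408^i mod 2239 for i = 0, 1, …:
  i=0: 2092   i=1: 1251   i=2: 1554   i=3: 529
  i=4: 1484   i=5: 485   i=6: 2224   i=7: 1270
  i=8: 1438   i=9: 648     …   i=15: 980
  i=16: 616
Match at i=16, j=38: n = 16·48 + 38 = 806.

806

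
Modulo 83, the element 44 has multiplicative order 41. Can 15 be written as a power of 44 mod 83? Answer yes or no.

no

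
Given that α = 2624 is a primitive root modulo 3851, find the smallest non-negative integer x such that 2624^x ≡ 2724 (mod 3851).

Baby-step giant-step with m = ceil(sqrt(3850)) = 63.
Baby table (2624^j mod 3851 for j=0..62):
  0:1  1:2624  2:3639  3:2107  4:2583  5:32  6:3097  7:918
  8:1957  9:1785  10:1024  11:2829  12:2419  13:1008  14:3206  15:1960
  16:1955  17:388  18:1448  19:2466  20:1104  21:944  22:863  23:124
  24:1892  25:669  26:3251  27:659  28:117  29:2779  30:2153  31:55
  32:1833  33:3744  34:355  35:3429  36:1760  37:891  38:427  39:3658
  40:1900  41:2406  42:1555  43:2111  44:1526  45:3035  46:3823  47:3548
  48:2085  49:2620  50:845  51:2955  52:1857  53:1253  54:2969  55:83
  56:2136  57:1659  58:1586  59:2584  60:2656  61:2885  62:3025
Giant step factor: 2624^(-63) ≡ 313 (mod 3851).
Scan 2724·313^i mod 3851 for i = 0, 1, …:
  i=0: 2724   i=1: 1541   i=2: 958   i=3: 3327
  i=4: 1581   i=5: 1925   i=6: 1769   i=7: 3004
  i=8: 608   i=9: 1605     …   i=22: 2009
  i=23: 1104
Match at i=23, j=20: x = 23·63 + 20 = 1469.

1469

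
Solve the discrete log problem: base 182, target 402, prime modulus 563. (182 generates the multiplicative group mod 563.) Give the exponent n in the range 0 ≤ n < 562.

387

Baby-step giant-step with m = ceil(sqrt(562)) = 24.
Baby table (182^j mod 563 for j=0..23):
  0:1  1:182  2:470  3:527  4:204  5:533  6:170  7:538
  8:517  9:73  10:337  11:530  12:187  13:254  14:62  15:24
  16:427  17:20  18:262  19:392  20:406  21:139  22:526  23:22
Giant step factor: 182^(-24) ≡ 143 (mod 563).
Scan 402·143^i mod 563 for i = 0, 1, …:
  i=0: 402   i=1: 60   i=2: 135   i=3: 163
  i=4: 226   i=5: 227   i=6: 370   i=7: 551
  i=8: 536   i=9: 80     …   i=15: 547
  i=16: 527
Match at i=16, j=3: n = 16·24 + 3 = 387.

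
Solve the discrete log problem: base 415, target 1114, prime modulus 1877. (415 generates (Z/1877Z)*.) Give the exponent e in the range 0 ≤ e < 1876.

1821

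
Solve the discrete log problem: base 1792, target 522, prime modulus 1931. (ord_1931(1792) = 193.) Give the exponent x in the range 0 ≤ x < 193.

41

Baby-step giant-step with m = ceil(sqrt(193)) = 14.
Baby table (1792^j mod 1931 for j=0..13):
  0:1  1:1792  2:11  3:402  4:121  5:560  6:1331  7:367
  8:1124  9:175  10:778  11:1925  12:834  13:1865
Giant step factor: 1792^(-14) ≡ 1104 (mod 1931).
Scan 522·1104^i mod 1931 for i = 0, 1, …:
  i=0: 522   i=1: 850   i=2: 1865
Match at i=2, j=13: x = 2·14 + 13 = 41.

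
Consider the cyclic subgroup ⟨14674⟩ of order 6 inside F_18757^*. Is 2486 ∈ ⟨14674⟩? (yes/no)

2486 ∈ ⟨14674⟩ iff 2486^6 ≡ 1 (mod 18757), since |⟨14674⟩| = 6.
2486^6 mod 18757 = 1017.
Since 1017 ≠ 1, 2486 does not lie in the subgroup.

no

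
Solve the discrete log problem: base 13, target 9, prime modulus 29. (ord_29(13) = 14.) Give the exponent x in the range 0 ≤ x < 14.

Successive powers of 13 modulo 29:
  13^0=1  13^1=13  13^2=24  13^3=22  13^4=25  13^5=6
  13^6=20  13^7=28  13^8=16  13^9=5  13^10=7  13^11=4
  13^12=23  13^13=9
So 13^13 ≡ 9 (mod 29), giving x = 13.

13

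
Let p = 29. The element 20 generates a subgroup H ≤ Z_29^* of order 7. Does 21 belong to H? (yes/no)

⟨20⟩ has order 7; its elements mod 29 are {1, 7, 16, 20, 23, 24, 25}.
21 is not in this set.

no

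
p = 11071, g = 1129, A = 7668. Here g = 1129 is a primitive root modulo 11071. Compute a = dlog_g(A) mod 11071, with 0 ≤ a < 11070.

2075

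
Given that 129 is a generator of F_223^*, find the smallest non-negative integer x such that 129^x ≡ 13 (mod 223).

171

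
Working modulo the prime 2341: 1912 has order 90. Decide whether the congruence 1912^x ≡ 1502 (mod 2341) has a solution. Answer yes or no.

1502 ∈ ⟨1912⟩ iff 1502^90 ≡ 1 (mod 2341), since |⟨1912⟩| = 90.
1502^90 mod 2341 = 1.
Since 1 = 1, 1502 lies in the subgroup.

yes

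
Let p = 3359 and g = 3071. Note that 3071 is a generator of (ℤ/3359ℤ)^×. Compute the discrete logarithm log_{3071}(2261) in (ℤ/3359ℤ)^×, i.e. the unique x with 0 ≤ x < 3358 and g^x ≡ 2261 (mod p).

Baby-step giant-step with m = ceil(sqrt(3358)) = 58.
Baby table (3071^j mod 3359 for j=0..57):
  0:1  1:3071  2:2328  3:1336  4:1517  5:3133  6:1267  7:1235
  8:374  9:3135  10:691  11:2532  12:3046  13:2810  14:239  15:1707
  16:2157  17:199  18:3150  19:3089  20:503  21:2932  22:2052  23:208
  24:558  25:528  26:2450  27:3149  28:18  29:1534  30:1596  31:535
  32:434  33:2650  34:2652  35:2076  36:14  37:2686  38:2361  39:1909
  40:1084  41:195  42:943  43:495  44:1877  45:223  46:2956  47:1858
  48:2336  49:2391  50:3346  51:385  52:3326  53:2786  54:433  55:2938
  56:324  57:740
Giant step factor: 3071^(-58) ≡ 1218 (mod 3359).
Scan 2261·1218^i mod 3359 for i = 0, 1, …:
  i=0: 2261   i=1: 2877   i=2: 749   i=3: 1993
  i=4: 2276   i=5: 993   i=6: 234   i=7: 2856
  i=8: 2043   i=9: 2714     …   i=35: 3213
  i=36: 199
Match at i=36, j=17: x = 36·58 + 17 = 2105.

2105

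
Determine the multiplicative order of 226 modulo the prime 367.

61

The order of 226 must divide p − 1 = 366 = 2 · 3 · 61.
Divisors: 1, 2, 3, 6, 61, 122, 183, 366.
Check each in increasing order: 226^1 ≡ 226;  226^2 ≡ 63;  226^3 ≡ 292;  226^6 ≡ 120;  226^61 ≡ 1.
Smallest exponent giving 1 is 61.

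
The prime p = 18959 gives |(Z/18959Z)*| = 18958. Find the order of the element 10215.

9479

The order of 10215 must divide p − 1 = 18958 = 2 · 9479.
Divisors: 1, 2, 9479, 18958.
Check each in increasing order: 10215^1 ≡ 10215;  10215^2 ≡ 14848;  10215^9479 ≡ 1.
Smallest exponent giving 1 is 9479.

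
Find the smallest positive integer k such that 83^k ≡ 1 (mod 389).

388

The order of 83 must divide p − 1 = 388 = 2^2 · 97.
Divisors: 1, 2, 4, 97, 194, 388.
Check each in increasing order: 83^1 ≡ 83;  83^2 ≡ 276;  83^4 ≡ 321;  83^97 ≡ 115;  83^194 ≡ 388;  83^388 ≡ 1.
Smallest exponent giving 1 is 388.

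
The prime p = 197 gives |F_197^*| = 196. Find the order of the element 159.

The order of 159 must divide p − 1 = 196 = 2^2 · 7^2.
Divisors: 1, 2, 4, 7, 14, 28, 49, 98, 196.
Check each in increasing order: 159^1 ≡ 159;  159^2 ≡ 65;  159^4 ≡ 88;  159^7 ≡ 128;  159^14 ≡ 33;  159^28 ≡ 104;  159^49 ≡ 183;  159^98 ≡ 196;  159^196 ≡ 1.
Smallest exponent giving 1 is 196.

196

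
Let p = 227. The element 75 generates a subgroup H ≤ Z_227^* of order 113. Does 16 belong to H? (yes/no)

yes

16 ∈ ⟨75⟩ iff 16^113 ≡ 1 (mod 227), since |⟨75⟩| = 113.
16^113 mod 227 = 1.
Since 1 = 1, 16 lies in the subgroup.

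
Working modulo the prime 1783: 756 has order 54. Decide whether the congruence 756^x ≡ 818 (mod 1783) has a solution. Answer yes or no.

818 ∈ ⟨756⟩ iff 818^54 ≡ 1 (mod 1783), since |⟨756⟩| = 54.
818^54 mod 1783 = 1589.
Since 1589 ≠ 1, 818 does not lie in the subgroup.

no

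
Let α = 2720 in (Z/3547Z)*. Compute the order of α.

1182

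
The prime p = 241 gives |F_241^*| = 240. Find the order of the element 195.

The order of 195 must divide p − 1 = 240 = 2^4 · 3 · 5.
Divisors: 1, 2, 3, 4, 5, 6, 8, 10, 12, 15, 16, 20, 24, 30, 40, 48, 60, 80, 120, 240.
Check each in increasing order: 195^1 ≡ 195;  195^2 ≡ 188;  195^3 ≡ 28;  195^4 ≡ 158;  195^5 ≡ 203;  195^6 ≡ 61;  195^8 ≡ 141;  195^10 ≡ 239;  195^12 ≡ 106;  195^15 ≡ 76;  195^16 ≡ 119;  195^20 ≡ 4;  195^24 ≡ 150;  195^30 ≡ 233;  195^40 ≡ 16;  195^48 ≡ 87;  195^60 ≡ 64;  195^80 ≡ 15;  195^120 ≡ 240;  195^240 ≡ 1.
Smallest exponent giving 1 is 240.

240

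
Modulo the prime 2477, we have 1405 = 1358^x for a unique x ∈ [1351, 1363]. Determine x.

1352

Compute 1358^1351 mod 2477 = 1670, then multiply by 1358 repeatedly:
  1358^1351=1670  1358^1352=1405
Found 1405 at exponent 1352.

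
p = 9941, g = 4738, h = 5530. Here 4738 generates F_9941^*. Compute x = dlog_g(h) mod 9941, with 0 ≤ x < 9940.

Baby-step giant-step with m = ceil(sqrt(9940)) = 100.
Baby table (4738^j mod 9941 for j=0..99):
  0:1  1:4738  2:1866  3:3559  4:2606  5:506  6:1647  7:9742
  8:1533  9:6424  10:7511  11:8279  12:8657  13:300  14:9778  15:3104
  16:4013  17:6402  18:2685  19:6991  20:9887  21:2614  22:8587  23:6634
  24:8391  25:2499  26:531  27:805  28:6687  29:1039  30:1987  31:279
  32:9690  33:3682  34:8802  35:1381  36:2000  37:2227  38:4125  39:244
  40:2916  41:7959  42:3529  43:9581  44:4172  45:4228  46:1149  47:6235
  48:6719  49:3540  50:2053  51:4816  52:3613  53:9933  54:1860  55:4954
  56:1351  57:8975  58:5893  59:6706  60:1592  61:7618  62:8254  63:9499
  64:3355  65:331  66:7541  67:1304  68:4991  69:7660  70:8430  71:8343
  72:3718  73:432  74:8911  75:891  76:6574  77:2459  78:9831  79:5693
  80:3501  81:6150  82:1629  83:3986  84:7709  85:2008  86:367  87:9112
  88:8834  89:3882  90:2066  91:6764  92:7989  93:6495  94:5915  95:1591
  96:2880  97:6388  98:5940  99:749
Giant step factor: 4738^(-100) ≡ 2045 (mod 9941).
Scan 5530·2045^i mod 9941 for i = 0, 1, …:
  i=0: 5530   i=1: 5933   i=2: 4965   i=3: 3664
  i=4: 7307   i=5: 1492   i=6: 9194   i=7: 3299
  i=8: 6457   i=9: 2917     …   i=45: 5456
  i=46: 3718
Match at i=46, j=72: x = 46·100 + 72 = 4672.

4672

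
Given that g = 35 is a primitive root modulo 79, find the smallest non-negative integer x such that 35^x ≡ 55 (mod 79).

52

Baby-step giant-step with m = ceil(sqrt(78)) = 9.
Baby table (35^j mod 79 for j=0..8):
  0:1  1:35  2:40  3:57  4:20  5:68  6:10  7:34
  8:5
Giant step factor: 35^(-9) ≡ 14 (mod 79).
Scan 55·14^i mod 79 for i = 0, 1, …:
  i=0: 55   i=1: 59   i=2: 36   i=3: 30
  i=4: 25   i=5: 34
Match at i=5, j=7: x = 5·9 + 7 = 52.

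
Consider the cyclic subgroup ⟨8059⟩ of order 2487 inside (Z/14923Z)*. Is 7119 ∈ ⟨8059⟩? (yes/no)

yes

7119 ∈ ⟨8059⟩ iff 7119^2487 ≡ 1 (mod 14923), since |⟨8059⟩| = 2487.
7119^2487 mod 14923 = 1.
Since 1 = 1, 7119 lies in the subgroup.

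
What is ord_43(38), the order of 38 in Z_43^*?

21

The order of 38 must divide p − 1 = 42 = 2 · 3 · 7.
Divisors: 1, 2, 3, 6, 7, 14, 21, 42.
Check each in increasing order: 38^1 ≡ 38;  38^2 ≡ 25;  38^3 ≡ 4;  38^6 ≡ 16;  38^7 ≡ 6;  38^14 ≡ 36;  38^21 ≡ 1.
Smallest exponent giving 1 is 21.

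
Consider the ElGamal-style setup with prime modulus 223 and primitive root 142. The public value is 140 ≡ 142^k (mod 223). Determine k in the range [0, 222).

Baby-step giant-step with m = ceil(sqrt(222)) = 15.
Baby table (142^j mod 223 for j=0..14):
  0:1  1:142  2:94  3:191  4:139  5:114  6:132  7:12
  8:143  9:13  10:62  11:107  12:30  13:23  14:144
Giant step factor: 142^(-15) ≡ 141 (mod 223).
Scan 140·141^i mod 223 for i = 0, 1, …:
  i=0: 140   i=1: 116   i=2: 77   i=3: 153
  i=4: 165   i=5: 73   i=6: 35   i=7: 29
  i=8: 75   i=9: 94
Match at i=9, j=2: k = 9·15 + 2 = 137.

137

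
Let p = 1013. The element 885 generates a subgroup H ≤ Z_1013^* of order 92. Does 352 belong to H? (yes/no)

yes

352 ∈ ⟨885⟩ iff 352^92 ≡ 1 (mod 1013), since |⟨885⟩| = 92.
352^92 mod 1013 = 1.
Since 1 = 1, 352 lies in the subgroup.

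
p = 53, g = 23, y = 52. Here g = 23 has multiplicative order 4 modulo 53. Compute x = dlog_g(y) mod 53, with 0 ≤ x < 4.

Successive powers of 23 modulo 53:
  23^0=1  23^1=23  23^2=52
So 23^2 ≡ 52 (mod 53), giving x = 2.

2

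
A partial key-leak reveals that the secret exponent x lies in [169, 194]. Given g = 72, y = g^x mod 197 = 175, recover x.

Compute 72^169 mod 197 = 31, then multiply by 72 repeatedly:
  72^169=31  72^170=65  72^171=149  72^172=90  72^173=176
  72^174=64  72^175=77  72^176=28  72^177=46  72^178=160
  72^179=94  72^180=70  72^181=115  72^182=6  72^183=38
  72^184=175
Found 175 at exponent 184.

184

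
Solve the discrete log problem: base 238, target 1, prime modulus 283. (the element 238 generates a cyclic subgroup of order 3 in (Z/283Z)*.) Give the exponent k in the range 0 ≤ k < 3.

Successive powers of 238 modulo 283:
  238^0=1
So 238^0 ≡ 1 (mod 283), giving k = 0.

0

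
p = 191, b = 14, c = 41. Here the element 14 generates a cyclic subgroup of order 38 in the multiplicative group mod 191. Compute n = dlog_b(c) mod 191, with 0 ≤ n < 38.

37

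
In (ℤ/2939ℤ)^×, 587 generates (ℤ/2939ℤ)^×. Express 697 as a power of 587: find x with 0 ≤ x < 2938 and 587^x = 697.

Baby-step giant-step with m = ceil(sqrt(2938)) = 55.
Baby table (587^j mod 2939 for j=0..54):
  0:1  1:587  2:706  3:23  4:1745  5:1543  6:529  7:1928
  8:221  9:411  10:259  11:2144  12:636  13:79  14:2288  15:2872
  16:1817  17:2661  18:1398  19:645  20:2423  21:2764  22:140  23:2827
  24:1853  25:281  26:363  27:1473  28:585  29:2471  30:1550  31:1699
  32:992  33:382  34:870  35:2243  36:2908  37:2376  38:1626  39:2226
  40:1746  41:2130  42:1235  43:1951  44:1966  45:1954  46:788  47:1133
  48:857  49:490  50:2547  51:2077  52:2453  53:2740  54:747
Giant step factor: 587^(-55) ≡ 2639 (mod 2939).
Scan 697·2639^i mod 2939 for i = 0, 1, …:
  i=0: 697   i=1: 2508   i=2: 2923   i=3: 1861
  i=4: 110   i=5: 2268   i=6: 1448   i=7: 572
  i=8: 1801   i=9: 476     …   i=49: 1301
  i=50: 587
Match at i=50, j=1: x = 50·55 + 1 = 2751.

2751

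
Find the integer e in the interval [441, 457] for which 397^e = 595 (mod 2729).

Compute 397^441 mod 2729 = 1495, then multiply by 397 repeatedly:
  397^441=1495  397^442=1322  397^443=866  397^444=2677  397^445=1188
  397^446=2248  397^447=73  397^448=1691  397^449=2722  397^450=2679
  397^451=1982  397^452=902  397^453=595
Found 595 at exponent 453.

453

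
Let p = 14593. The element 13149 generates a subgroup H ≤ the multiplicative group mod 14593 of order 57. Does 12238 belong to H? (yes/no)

12238 ∈ ⟨13149⟩ iff 12238^57 ≡ 1 (mod 14593), since |⟨13149⟩| = 57.
12238^57 mod 14593 = 1.
Since 1 = 1, 12238 lies in the subgroup.

yes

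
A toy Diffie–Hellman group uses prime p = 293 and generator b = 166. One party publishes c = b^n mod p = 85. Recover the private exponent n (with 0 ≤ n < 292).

91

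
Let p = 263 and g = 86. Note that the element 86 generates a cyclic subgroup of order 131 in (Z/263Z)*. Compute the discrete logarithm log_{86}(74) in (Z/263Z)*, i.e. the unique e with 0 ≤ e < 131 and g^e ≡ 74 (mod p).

Baby-step giant-step with m = ceil(sqrt(131)) = 12.
Baby table (86^j mod 263 for j=0..11):
  0:1  1:86  2:32  3:122  4:235  5:222  6:156  7:3
  8:258  9:96  10:103  11:179
Giant step factor: 86^(-12) ≡ 62 (mod 263).
Scan 74·62^i mod 263 for i = 0, 1, …:
  i=0: 74   i=1: 117   i=2: 153   i=3: 18
  i=4: 64   i=5: 23   i=6: 111   i=7: 44
  i=8: 98   i=9: 27   i=10: 96
Match at i=10, j=9: e = 10·12 + 9 = 129.

129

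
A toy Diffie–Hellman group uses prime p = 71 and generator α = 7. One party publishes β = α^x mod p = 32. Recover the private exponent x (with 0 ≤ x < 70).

30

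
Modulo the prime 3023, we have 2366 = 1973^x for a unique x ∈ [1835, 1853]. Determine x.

1840

Compute 1973^1835 mod 3023 = 315, then multiply by 1973 repeatedly:
  1973^1835=315  1973^1836=1780  1973^1837=2237  1973^1838=21  1973^1839=2134
  1973^1840=2366
Found 2366 at exponent 1840.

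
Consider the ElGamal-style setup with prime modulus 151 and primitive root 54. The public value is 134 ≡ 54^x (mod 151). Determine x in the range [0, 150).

91

Baby-step giant-step with m = ceil(sqrt(150)) = 13.
Baby table (54^j mod 151 for j=0..12):
  0:1  1:54  2:47  3:122  4:95  5:147  6:86  7:114
  8:116  9:73  10:16  11:109  12:148
Giant step factor: 54^(-13) ≡ 96 (mod 151).
Scan 134·96^i mod 151 for i = 0, 1, …:
  i=0: 134   i=1: 29   i=2: 66   i=3: 145
  i=4: 28   i=5: 121   i=6: 140   i=7: 1
Match at i=7, j=0: x = 7·13 + 0 = 91.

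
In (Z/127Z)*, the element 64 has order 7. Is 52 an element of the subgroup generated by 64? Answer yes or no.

no

52 ∈ ⟨64⟩ iff 52^7 ≡ 1 (mod 127), since |⟨64⟩| = 7.
52^7 mod 127 = 103.
Since 103 ≠ 1, 52 does not lie in the subgroup.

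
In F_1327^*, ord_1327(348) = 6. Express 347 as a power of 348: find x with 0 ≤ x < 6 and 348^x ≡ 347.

2

Successive powers of 348 modulo 1327:
  348^0=1  348^1=348  348^2=347
So 348^2 ≡ 347 (mod 1327), giving x = 2.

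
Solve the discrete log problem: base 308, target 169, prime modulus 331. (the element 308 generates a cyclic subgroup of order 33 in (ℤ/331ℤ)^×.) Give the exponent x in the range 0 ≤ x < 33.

20

Successive powers of 308 modulo 331:
  308^0=1  308^1=308  308^2=198  308^3=80  308^4=146  308^5=283
  308^6=111  308^7=95  308^8=132  308^9=274  308^10=318  308^11=299
  308^12=74  308^13=284  308^14=88  308^15=293  308^16=212  308^17=89
  308^18=270  308^19=79  308^20=169
So 308^20 ≡ 169 (mod 331), giving x = 20.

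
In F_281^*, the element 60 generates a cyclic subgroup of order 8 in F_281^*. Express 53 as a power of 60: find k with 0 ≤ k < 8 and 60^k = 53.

6

Successive powers of 60 modulo 281:
  60^0=1  60^1=60  60^2=228  60^3=192  60^4=280  60^5=221
  60^6=53
So 60^6 ≡ 53 (mod 281), giving k = 6.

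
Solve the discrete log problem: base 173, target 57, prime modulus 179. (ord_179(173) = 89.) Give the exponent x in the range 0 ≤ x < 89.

17

Successive powers of 173 modulo 179:
  173^0=1  173^1=173  173^2=36  173^3=142  173^4=43  173^5=100
  173^6=116  173^7=20  173^8=59  173^9=4  173^10=155  173^11=144
  173^12=31  173^13=172  173^14=42  173^15=106  173^16=80  173^17=57
So 173^17 ≡ 57 (mod 179), giving x = 17.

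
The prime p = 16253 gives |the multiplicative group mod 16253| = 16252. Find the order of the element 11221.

16252

The order of 11221 must divide p − 1 = 16252 = 2^2 · 17 · 239.
Divisors: 1, 2, 4, 17, 34, 68, 239, 478, 956, 4063, 8126, 16252.
Check each in increasing order: 11221^1 ≡ 11221;  11221^2 ≡ 15103;  11221^4 ≡ 6007;  11221^17 ≡ 6764;  11221^34 ≡ 15754;  11221^68 ≡ 5206;  11221^239 ≡ 14152;  11221^478 ≡ 9638;  11221^956 ≡ 5149;  11221^4063 ≡ 11857;  11221^8126 ≡ 16252;  11221^16252 ≡ 1.
Smallest exponent giving 1 is 16252.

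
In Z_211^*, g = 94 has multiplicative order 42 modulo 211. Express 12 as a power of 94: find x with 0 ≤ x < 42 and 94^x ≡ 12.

39

Baby-step giant-step with m = ceil(sqrt(42)) = 7.
Baby table (94^j mod 211 for j=0..6):
  0:1  1:94  2:185  3:88  4:43  5:33  6:148
Giant step factor: 94^(-7) ≡ 15 (mod 211).
Scan 12·15^i mod 211 for i = 0, 1, …:
  i=0: 12   i=1: 180   i=2: 168   i=3: 199
  i=4: 31   i=5: 43
Match at i=5, j=4: x = 5·7 + 4 = 39.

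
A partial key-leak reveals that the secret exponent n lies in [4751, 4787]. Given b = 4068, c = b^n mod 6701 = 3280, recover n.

Compute 4068^4751 mod 6701 = 2037, then multiply by 4068 repeatedly:
  4068^4751=2037  4068^4752=4080  4068^4753=5764  4068^4754=1153  4068^4755=6405
  4068^4756=2052  4068^4757=4791  4068^4758=3280
Found 3280 at exponent 4758.

4758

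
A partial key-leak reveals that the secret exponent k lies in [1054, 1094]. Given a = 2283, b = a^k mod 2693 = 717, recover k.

1079

Compute 2283^1054 mod 2693 = 598, then multiply by 2283 repeatedly:
  2283^1054=598  2283^1055=2576  2283^1056=2189  2283^1057=1972  2283^1058=2073
  2283^1059=1058  2283^1060=2486  2283^1061=1387  2283^1062=2246  2283^1063=146
  2283^1064=2079  2283^1065=1291  2283^1066=1211  2283^1067=1695  2283^1068=2537
  2283^1069=2021  2283^1070=834  2283^1071=71  2283^1072=513  2283^1073=2417
  2283^1074=54  2283^1075=2097  2283^1076=1990  2283^1077=79  2283^1078=2619
  2283^1079=717
Found 717 at exponent 1079.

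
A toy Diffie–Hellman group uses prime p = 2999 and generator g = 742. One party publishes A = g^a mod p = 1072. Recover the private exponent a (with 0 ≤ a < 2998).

2000

Baby-step giant-step with m = ceil(sqrt(2998)) = 55.
Baby table (742^j mod 2999 for j=0..54):
  0:1  1:742  2:1747  3:706  4:2026  5:793  6:602  7:2832
  8:2044  9:2153  10:2058  11:545  12:2524  13:1432  14:898  15:538
  16:329  17:1199  18:1954  19:1351  20:776  21:2983  22:124  23:2038
  24:700  25:573  26:2307  27:2364  28:2672  29:285  30:1540  31:61
  32:277  33:1602  34:1080  35:627  36:389  37:734  38:1809  39:1725
  40:2376  41:2579  42:256  43:1015  44:381  45:796  46:2828  47:2075
  48:1163  49:2233  50:1438  51:2351  52:2023  53:1566  54:1359
Giant step factor: 742^(-55) ≡ 2978 (mod 2999).
Scan 1072·2978^i mod 2999 for i = 0, 1, …:
  i=0: 1072   i=1: 1480   i=2: 1909   i=3: 1897
  i=4: 2149   i=5: 2855   i=6: 25   i=7: 2474
  i=8: 2028   i=9: 2397     …   i=35: 2248
  i=36: 776
Match at i=36, j=20: a = 36·55 + 20 = 2000.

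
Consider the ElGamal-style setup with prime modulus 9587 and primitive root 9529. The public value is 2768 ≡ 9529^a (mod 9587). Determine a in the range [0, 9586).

2635

Baby-step giant-step with m = ceil(sqrt(9586)) = 98.
Baby table (9529^j mod 9587 for j=0..97):
  0:1  1:9529  2:3364  3:6215  4:3836  5:7600  6:202  7:7458
  8:8438  9:9120  10:7912  11:1280  12:2456  13:1357  14:7577  15:1536
  16:6782  17:9298  18:7175  19:5678  20:6221  21:3488  22:8610  23:8731
  24:1713  25:6103  26:745  27:4725  28:3973  29:9241  30:894  31:5670
  32:6685  33:5337  34:6825  35:6804  36:8022  37:4487  38:8190  39:4330
  40:7709  41:3467  42:241  43:5196  44:5416  45:2243  46:4124  47:483
  48:747  49:4609  50:1114  51:2497  52:8566  53:1696  54:7089  55:1079
  56:4527  57:5870  58:4672  59:7047  60:3515  61:7044  62:3689  63:6539
  64:4218  65:4618  66:592  67:4012  68:6979  69:7459  70:8380  71:2897
  72:4540  73:5116  74:469  75:1559  76:5448  77:387  78:6315  79:7623
  80:8455  81:8134  82:7578  83:1478  84:559  85:5926  86:1424  87:3691
  88:6423  89:1359  90:7461  91:8264  92:38  93:7383  94:3201  95:6082
  96:1963  97:1190
Giant step factor: 9529^(-98) ≡ 7490 (mod 9587).
Scan 2768·7490^i mod 9587 for i = 0, 1, …:
  i=0: 2768   i=1: 5226   i=2: 8606   i=3: 5539
  i=4: 4161   i=5: 8140   i=6: 4867   i=7: 4056
  i=8: 7824   i=9: 6016     …   i=25: 2531
  i=26: 3691
Match at i=26, j=87: a = 26·98 + 87 = 2635.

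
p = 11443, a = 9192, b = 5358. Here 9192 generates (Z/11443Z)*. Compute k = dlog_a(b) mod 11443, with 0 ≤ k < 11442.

Baby-step giant-step with m = ceil(sqrt(11442)) = 107.
Baby table (9192^j mod 11443 for j=0..106):
  0:1  1:9192  2:9195  3:2442  4:7141  5:3024  6:1561  7:10633
  8:3873  9:1443  10:1619  11:5948  12:10805  13:5763  14:3849  15:9695
  16:9799  17:4555  18:11066  19:1845  20:714  21:6249  22:8391  23:4252
  24:6539  25:7852  26:4583  27:5253  28:7559  29:432  30:223  31:1519
  32:2188  33:6745  34:1866  35:10658  36:4813  37:2458  38:5454  39:1385
  40:6304  41:10459  42:6485  43:3533  44:102  45:10701  46:11007  47:8781
  48:7473  49:10930  50:10463  51:8924  52:5984  53:9870  54:4936  55:217
  56:3582  57:4233  58:3536  59:4792  60:3957  61:6890  62:7318  63:5102
  64:4170  65:8033  66:9100  67:10313  68:3284  69:11337  70:9746  71:9428
  72:4337  73:9735  74:11303  75:6179  76:5759  77:1410  78:7244  79:31
  80:10320  81:10413  82:7044  83:3954  84:2200  85:2619  86:9219  87:5633
  88:10404  89:4417  90:1300  91:3108  92:7008  93:4889  94:3027  95:6251
  96:3889  97:11199  98:11423  99:10691  100:10631  101:8375  102:5939  103:8178
  104:3109  105:4757  106:2641
Giant step factor: 9192^(-107) ≡ 5189 (mod 11443).
Scan 5358·5189^i mod 11443 for i = 0, 1, …:
  i=0: 5358   i=1: 7615   i=2: 1556   i=3: 6769
  i=4: 5774   i=5: 3512   i=6: 6512   i=7: 11032
  i=8: 7162   i=9: 8197     …   i=84: 2120
  i=85: 3957
Match at i=85, j=60: k = 85·107 + 60 = 9155.

9155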